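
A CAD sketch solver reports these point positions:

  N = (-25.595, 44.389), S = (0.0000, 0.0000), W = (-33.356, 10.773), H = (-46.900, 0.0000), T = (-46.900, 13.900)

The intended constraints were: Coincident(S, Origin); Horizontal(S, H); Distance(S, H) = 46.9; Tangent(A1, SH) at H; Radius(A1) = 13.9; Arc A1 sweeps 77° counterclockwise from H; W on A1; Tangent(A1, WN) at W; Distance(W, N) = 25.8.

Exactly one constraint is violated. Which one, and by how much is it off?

Distance(W, N) = 25.8 — off by 8.70.

S = (0.00, 0.00) ✓; S.y = 0.00, H.y = 0.00 ✓; |SH| = 46.90 ✓; ∠(TH, HS) = 90.00° ✓; |TH| = 13.90 ✓; bearing(T→W) − bearing(T→H) = 77.00° ✓; |TW| = 13.90 ✓; ∠(TW, WN) = 90.00° ✓; |WN| = 34.50 ✗.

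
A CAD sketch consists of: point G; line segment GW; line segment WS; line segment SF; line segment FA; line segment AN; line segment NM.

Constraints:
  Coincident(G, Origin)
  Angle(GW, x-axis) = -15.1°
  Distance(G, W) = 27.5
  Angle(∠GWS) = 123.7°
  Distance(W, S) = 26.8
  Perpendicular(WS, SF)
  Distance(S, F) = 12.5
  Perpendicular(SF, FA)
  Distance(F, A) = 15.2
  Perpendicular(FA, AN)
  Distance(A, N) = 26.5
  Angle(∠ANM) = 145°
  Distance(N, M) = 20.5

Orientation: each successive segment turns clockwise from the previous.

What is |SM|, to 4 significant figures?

30.98

FA is perpendicular to AN, so AN runs at 18.60°; with |AN| = 26.5, N = (43.52, -13.69). ∠ANM = 145.0° gives NM at -16.40° from the x-axis; with |NM| = 20.5, M = (63.19, -19.48). Then |SM| = |M − S| = 30.98.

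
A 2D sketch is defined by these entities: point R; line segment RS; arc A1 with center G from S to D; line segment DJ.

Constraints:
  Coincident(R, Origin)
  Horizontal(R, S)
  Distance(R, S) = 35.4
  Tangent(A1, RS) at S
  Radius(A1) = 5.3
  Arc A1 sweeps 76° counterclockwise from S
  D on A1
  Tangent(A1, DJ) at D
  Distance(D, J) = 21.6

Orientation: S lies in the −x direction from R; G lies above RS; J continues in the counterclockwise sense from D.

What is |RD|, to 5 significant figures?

30.523

R is at the origin; R and S share the same y with |RS| = 35.4 and S on the −x side, so S = (-35.400, 0.0000). Tangency of A1 to RS means the radius GS is perpendicular to RS, so G = S + (0, 5.3) = (-35.400, 5.3000). On A1, S sits at bearing -90° from G; a 76° counterclockwise sweep puts D at bearing -14°, so D = G + 5.3·(cos -14°, sin -14°) = (-30.257, 4.0178). Then |RD| = |D − R| = 30.523.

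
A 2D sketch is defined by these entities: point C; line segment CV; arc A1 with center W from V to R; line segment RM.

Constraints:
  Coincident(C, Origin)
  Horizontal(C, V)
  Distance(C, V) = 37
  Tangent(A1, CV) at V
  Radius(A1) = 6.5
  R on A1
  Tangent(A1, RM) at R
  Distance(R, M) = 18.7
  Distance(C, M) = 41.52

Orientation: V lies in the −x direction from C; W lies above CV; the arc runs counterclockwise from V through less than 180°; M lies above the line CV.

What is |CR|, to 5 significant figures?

31.374

C is at the origin; C and V share the same y with |CV| = 37.0 and V on the −x side, so V = (-37.000, 0.0000). The tangent condition forces WV to be normal to CV, so W = V + (0, 6.5) = (-37.000, 6.5000). Since WR ⟂ RM (tangency), |WM| = √(6.5² + 18.7²) = 19.797 regardless of where R sits on A1. So M lies on both circle(C, 41.52) and circle(W, 19.797); the above-CV intersection is M = (-32.540, 25.789). R is the foot of the tangent from M: R = (-30.537, 7.1961).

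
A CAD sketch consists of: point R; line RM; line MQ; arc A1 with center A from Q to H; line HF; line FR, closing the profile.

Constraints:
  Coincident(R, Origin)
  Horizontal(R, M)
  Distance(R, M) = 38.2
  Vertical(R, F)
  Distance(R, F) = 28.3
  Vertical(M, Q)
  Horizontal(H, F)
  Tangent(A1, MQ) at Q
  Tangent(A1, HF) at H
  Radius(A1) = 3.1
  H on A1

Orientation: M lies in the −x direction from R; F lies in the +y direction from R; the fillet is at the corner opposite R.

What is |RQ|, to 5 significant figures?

45.763

R is at the origin; RM is horizontal with |RM| = 38.2 and M on the −x side, so M = (-38.200, 0.0000). RF is vertical with |RF| = 28.3 and F on the +y side, so F = (0.0000, 28.300). The virtual corner opposite R is at (-38.200, 28.300). Tangency of A1 to MQ means the radius AQ is perpendicular to MQ and A1 meets HF tangentially, so AH is at right angles to HF, with radius 3.1, so the center A sits 3.1 in from both sides at A = (-35.100, 25.200). That places the tangent points at Q = (-38.200, 25.200) on MQ and H = (-35.100, 28.300) on HF. Then |RQ| = |Q − R| = 45.763.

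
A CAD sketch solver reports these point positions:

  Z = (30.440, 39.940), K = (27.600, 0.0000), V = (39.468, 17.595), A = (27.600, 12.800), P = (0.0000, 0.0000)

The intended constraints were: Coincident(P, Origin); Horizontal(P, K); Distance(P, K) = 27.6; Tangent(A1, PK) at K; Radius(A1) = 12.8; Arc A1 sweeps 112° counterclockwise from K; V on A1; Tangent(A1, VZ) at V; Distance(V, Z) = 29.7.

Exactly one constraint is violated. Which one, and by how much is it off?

Distance(V, Z) = 29.7 — off by 5.60.

P = (0.00, 0.00) ✓; P.y = 0.00, K.y = 0.00 ✓; |PK| = 27.60 ✓; ∠(AK, KP) = 90.00° ✓; |AK| = 12.80 ✓; bearing(A→V) − bearing(A→K) = 112.0° ✓; |AV| = 12.80 ✓; ∠(AV, VZ) = 90.00° ✓; |VZ| = 24.10 ✗.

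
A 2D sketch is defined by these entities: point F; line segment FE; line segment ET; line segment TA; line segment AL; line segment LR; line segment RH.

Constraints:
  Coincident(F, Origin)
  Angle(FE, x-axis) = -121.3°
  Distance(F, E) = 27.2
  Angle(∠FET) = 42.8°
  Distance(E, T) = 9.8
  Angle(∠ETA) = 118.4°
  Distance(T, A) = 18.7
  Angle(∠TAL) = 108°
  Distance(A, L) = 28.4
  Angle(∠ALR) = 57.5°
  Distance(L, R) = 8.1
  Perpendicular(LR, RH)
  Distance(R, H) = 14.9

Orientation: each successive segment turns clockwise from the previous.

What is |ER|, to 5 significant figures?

29.291

∠TAL = 108.0° gives AL at -32.100° from the x-axis; with |AL| = 28.4, L = (22.320, -16.735). ∠ALR = 57.5° gives LR at -154.60° from the x-axis; with |LR| = 8.1, R = (15.003, -20.209). Then |ER| = |R − E| = 29.291.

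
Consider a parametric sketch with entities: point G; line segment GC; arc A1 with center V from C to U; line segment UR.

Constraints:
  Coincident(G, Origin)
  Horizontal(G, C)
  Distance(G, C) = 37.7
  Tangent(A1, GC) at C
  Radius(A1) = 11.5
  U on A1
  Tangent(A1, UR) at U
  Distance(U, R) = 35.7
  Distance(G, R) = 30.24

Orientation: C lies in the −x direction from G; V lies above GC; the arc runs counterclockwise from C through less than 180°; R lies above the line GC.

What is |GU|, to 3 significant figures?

29.5

Checks: |VC| = 11.50 ✓; |VU| = 11.50 ✓; ∠(VU, UR) = 90.00° ✓; |UR| = 35.70 ✓; |GR| = 30.24 ✓.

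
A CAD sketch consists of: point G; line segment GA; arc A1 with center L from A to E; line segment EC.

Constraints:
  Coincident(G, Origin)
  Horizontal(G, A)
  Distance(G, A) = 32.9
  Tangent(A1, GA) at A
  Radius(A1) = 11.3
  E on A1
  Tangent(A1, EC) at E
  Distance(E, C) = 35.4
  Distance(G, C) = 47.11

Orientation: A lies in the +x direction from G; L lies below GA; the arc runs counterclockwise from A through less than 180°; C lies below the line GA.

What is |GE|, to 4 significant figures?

23.71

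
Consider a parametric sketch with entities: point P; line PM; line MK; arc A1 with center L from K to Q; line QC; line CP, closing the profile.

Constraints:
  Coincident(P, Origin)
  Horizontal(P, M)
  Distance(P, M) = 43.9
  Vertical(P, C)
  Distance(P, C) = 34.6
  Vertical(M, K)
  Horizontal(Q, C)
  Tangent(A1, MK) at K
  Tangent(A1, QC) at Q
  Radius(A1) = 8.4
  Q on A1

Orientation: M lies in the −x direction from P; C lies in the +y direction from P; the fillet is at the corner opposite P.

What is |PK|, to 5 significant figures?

51.124

The virtual corner opposite P is at (-43.900, 34.600). Since A1 is tangent to MK there, LK ⟂ MK and since A1 is tangent to QC there, LQ ⟂ QC, with radius 8.4, so the center L sits 8.4 in from both sides at L = (-35.500, 26.200). That places the tangent points at K = (-43.900, 26.200) on MK and Q = (-35.500, 34.600) on QC. Then |PK| = |K − P| = 51.124.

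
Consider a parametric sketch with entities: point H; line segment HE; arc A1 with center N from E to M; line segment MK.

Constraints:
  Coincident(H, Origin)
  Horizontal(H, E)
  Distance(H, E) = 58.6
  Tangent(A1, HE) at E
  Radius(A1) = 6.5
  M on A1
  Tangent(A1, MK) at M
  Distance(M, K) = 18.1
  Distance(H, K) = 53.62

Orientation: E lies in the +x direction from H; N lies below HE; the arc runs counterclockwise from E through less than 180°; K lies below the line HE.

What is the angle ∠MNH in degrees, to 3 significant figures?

5.60°

H is at the origin; HE is horizontal with |HE| = 58.6 and E on the +x side, so E = (58.6, 0.00). Since A1 is tangent to HE there, NE ⟂ HE, so N = E + (0, -6.5) = (58.6, -6.50). Since NM ⟂ MK (tangency), |NK| = √(6.5² + 18.1²) = 19.2 regardless of where M sits on A1. So K lies on both circle(H, 53.62) and circle(N, 19.2); the below-HE intersection is K = (48.5, -22.9). M is the foot of the tangent from K: M = (52.2, -5.16).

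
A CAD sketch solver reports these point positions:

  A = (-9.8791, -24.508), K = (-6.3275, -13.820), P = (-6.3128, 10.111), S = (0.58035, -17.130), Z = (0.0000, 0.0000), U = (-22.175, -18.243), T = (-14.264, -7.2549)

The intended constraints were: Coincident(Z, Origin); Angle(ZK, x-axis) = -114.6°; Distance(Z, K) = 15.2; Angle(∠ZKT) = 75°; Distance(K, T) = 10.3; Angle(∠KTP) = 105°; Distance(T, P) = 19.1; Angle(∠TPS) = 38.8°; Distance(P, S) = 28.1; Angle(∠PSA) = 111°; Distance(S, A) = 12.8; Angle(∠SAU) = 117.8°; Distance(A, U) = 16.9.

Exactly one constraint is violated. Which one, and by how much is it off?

Distance(A, U) = 16.9 — off by 3.10.

Z = (0.00, 0.00) ✓; ZK at -114.6° ✓; |ZK| = 15.20 ✓; ∠ZKT = 75.00° ✓; |KT| = 10.30 ✓; ∠KTP = 105.0° ✓; |TP| = 19.10 ✓; ∠TPS = 38.80° ✓; |PS| = 28.10 ✓; ∠PSA = 111.0° ✓; |SA| = 12.80 ✓; ∠SAU = 117.8° ✓; |AU| = 13.80 ✗.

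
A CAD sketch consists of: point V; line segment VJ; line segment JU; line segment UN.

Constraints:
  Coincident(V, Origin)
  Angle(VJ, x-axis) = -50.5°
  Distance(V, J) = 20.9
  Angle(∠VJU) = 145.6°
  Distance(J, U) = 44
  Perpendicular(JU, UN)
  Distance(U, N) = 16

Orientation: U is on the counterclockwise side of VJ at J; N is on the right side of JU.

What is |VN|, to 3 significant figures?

67.3

V is at the origin; VJ runs at -50.5° with length 20.9, so J = 20.9·(cos -50.5°, sin -50.5°) = (13.3, -16.1). ∠VJU = 145.6°, so JU runs at -50.5° + (180° − 145.6°) = -16.1° from the x-axis; with |JU| = 44.0, U = J + 44.0·(cos -16.1°, sin -16.1°) = (55.6, -28.3). JU is perpendicular to UN; with |UN| = 16.0 on the right of JU, N = U + 16.0·(-0.277, -0.961) = (51.1, -43.7). Then |VN| = |N − V| = 67.3.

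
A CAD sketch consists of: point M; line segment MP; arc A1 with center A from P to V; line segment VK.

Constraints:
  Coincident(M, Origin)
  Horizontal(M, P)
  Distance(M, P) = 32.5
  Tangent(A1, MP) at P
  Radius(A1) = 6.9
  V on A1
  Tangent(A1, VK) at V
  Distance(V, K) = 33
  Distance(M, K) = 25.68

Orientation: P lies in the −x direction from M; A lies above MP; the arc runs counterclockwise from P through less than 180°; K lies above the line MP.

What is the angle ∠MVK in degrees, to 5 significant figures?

49.107°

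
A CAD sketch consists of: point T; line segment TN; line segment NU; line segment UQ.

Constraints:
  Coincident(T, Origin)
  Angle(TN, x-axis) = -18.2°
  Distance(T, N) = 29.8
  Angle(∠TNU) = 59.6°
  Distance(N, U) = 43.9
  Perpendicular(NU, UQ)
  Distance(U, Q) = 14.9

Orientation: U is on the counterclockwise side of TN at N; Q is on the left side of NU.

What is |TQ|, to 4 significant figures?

30.78

∠TNU = 59.6°, so NU runs at -18.2° + (180° − 59.6°) = 102.2° from the x-axis; with |NU| = 43.9, U = N + 43.9·(cos 102.2°, sin 102.2°) = (19.03, 33.60). NU is perpendicular to UQ; with |UQ| = 14.9 on the left of NU, Q = U + 14.9·(-0.9774, -0.2113) = (4.469, 30.45). Then |TQ| = |Q − T| = 30.78.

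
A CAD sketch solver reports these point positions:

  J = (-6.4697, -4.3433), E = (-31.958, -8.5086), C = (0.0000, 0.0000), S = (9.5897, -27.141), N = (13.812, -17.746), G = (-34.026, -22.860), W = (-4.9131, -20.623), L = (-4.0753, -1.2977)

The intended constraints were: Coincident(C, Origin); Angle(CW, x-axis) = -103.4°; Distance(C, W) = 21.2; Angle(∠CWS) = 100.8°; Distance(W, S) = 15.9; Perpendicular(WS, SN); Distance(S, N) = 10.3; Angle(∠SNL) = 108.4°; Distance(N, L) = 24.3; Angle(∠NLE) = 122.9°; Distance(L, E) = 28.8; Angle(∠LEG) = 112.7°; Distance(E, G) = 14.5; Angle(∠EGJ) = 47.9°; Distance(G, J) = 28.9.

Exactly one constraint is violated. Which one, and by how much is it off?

Distance(G, J) = 28.9 — off by 4.30.

C = (0.00, 0.00) ✓; CW at -103.4° ✓; |CW| = 21.20 ✓; ∠CWS = 100.8° ✓; |WS| = 15.90 ✓; ∠(WS, SN) = 90.00° ✓; |SN| = 10.30 ✓; ∠SNL = 108.4° ✓; |NL| = 24.30 ✓; ∠NLE = 122.9° ✓; |LE| = 28.80 ✓; ∠LEG = 112.7° ✓; |EG| = 14.50 ✓; ∠EGJ = 47.90° ✓; |GJ| = 33.20 ✗.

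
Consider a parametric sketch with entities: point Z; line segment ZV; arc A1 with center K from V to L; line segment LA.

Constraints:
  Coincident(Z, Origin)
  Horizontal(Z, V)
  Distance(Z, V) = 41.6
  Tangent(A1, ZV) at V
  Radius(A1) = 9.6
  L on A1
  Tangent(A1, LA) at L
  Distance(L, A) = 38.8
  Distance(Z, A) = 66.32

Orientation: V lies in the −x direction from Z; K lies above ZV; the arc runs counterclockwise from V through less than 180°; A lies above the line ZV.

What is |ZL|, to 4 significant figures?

34.77

Z is at the origin; Z and V share the same y with |ZV| = 41.6 and V on the −x side, so V = (-41.60, 0.000). A1 meets ZV tangentially, so KV is at right angles to ZV, so K = V + (0, 9.6) = (-41.60, 9.600). Since KL ⟂ LA (tangency), |KA| = √(9.6² + 38.8²) = 39.97 regardless of where L sits on A1. So A lies on both circle(Z, 66.32) and circle(K, 39.97); the above-ZV intersection is A = (-44.15, 49.49). L is the foot of the tangent from A: L = (-32.45, 12.50).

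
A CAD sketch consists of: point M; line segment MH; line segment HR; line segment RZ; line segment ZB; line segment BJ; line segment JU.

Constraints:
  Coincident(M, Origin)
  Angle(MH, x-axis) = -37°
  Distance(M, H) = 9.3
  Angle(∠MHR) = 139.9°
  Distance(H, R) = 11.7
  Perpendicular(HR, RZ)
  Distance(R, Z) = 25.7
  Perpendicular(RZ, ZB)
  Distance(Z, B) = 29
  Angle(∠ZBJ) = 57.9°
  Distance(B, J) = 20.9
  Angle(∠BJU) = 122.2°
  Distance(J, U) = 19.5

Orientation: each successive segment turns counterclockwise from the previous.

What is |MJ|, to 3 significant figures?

2.21

M is at the origin; MH runs at -37.0° with length 9.3, so H = (7.43, -5.60). ∠MHR = 139.9° gives HR at 3.10° from the x-axis; with |HR| = 11.7, R = (19.1, -4.96). The perpendicularity gives RZ at right angles to HR, so RZ runs at 93.1°; with |RZ| = 25.7, Z = (17.7, 20.7). The perpendicularity gives ZB at right angles to RZ, so ZB runs at -177°; with |ZB| = 29.0, B = (-11.2, 19.1). ∠ZBJ = 57.9° gives BJ at -54.8° from the x-axis; with |BJ| = 20.9, J = (0.810, 2.05). Then |MJ| = |J − M| = 2.21.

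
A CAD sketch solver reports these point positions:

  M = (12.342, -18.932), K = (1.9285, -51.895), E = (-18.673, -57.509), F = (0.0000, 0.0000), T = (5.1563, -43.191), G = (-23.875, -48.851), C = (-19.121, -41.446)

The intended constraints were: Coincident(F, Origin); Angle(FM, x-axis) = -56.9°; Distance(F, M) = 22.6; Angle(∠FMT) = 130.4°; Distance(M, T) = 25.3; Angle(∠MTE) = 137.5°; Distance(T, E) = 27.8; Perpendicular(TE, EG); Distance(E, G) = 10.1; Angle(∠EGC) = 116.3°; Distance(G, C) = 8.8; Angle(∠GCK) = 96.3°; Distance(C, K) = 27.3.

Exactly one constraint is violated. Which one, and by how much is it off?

Distance(C, K) = 27.3 — off by 3.80.

F = (0.00, 0.00) ✓; FM at -56.90° ✓; |FM| = 22.60 ✓; ∠FMT = 130.4° ✓; |MT| = 25.30 ✓; ∠MTE = 137.5° ✓; |TE| = 27.80 ✓; ∠(TE, EG) = 90.00° ✓; |EG| = 10.10 ✓; ∠EGC = 116.3° ✓; |GC| = 8.800 ✓; ∠GCK = 96.30° ✓; |CK| = 23.50 ✗.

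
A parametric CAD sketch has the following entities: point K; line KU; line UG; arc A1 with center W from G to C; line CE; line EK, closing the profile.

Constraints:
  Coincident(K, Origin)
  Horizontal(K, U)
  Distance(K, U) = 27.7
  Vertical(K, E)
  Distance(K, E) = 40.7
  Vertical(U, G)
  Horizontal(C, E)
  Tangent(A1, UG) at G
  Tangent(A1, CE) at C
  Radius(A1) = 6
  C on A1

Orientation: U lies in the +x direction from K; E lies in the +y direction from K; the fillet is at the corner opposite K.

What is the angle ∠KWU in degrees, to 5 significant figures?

41.830°

K is at the origin; KU is horizontal with |KU| = 27.7 and U on the +x side, so U = (27.700, 0.0000). K and E share the same x with |KE| = 40.7 and E on the +y side, so E = (0.0000, 40.700). The virtual corner opposite K is at (27.700, 40.700). A1 meets UG tangentially, so WG is at right angles to UG and tangency of A1 to CE means the radius WC is perpendicular to CE, with radius 6.0, so the center W sits 6.0 in from both sides at W = (21.700, 34.700). Then cos ∠KWU = WK·WU / (|WK||WU|), giving 41.830°.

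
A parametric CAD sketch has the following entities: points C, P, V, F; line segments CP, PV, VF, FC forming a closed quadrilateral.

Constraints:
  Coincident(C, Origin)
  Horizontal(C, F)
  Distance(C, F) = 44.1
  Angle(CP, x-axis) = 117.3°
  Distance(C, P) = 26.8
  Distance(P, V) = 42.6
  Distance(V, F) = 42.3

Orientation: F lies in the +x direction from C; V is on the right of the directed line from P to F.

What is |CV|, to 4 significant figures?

15.96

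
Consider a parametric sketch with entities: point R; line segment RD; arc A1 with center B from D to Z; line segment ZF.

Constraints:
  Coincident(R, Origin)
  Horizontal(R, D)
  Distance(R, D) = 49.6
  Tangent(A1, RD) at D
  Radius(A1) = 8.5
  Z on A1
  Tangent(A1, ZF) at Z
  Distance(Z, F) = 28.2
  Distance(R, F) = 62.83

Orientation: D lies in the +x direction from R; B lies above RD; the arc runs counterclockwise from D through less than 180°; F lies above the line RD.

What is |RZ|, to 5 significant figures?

58.782

Checks: |BZ| = 8.500 ✓; ∠(BZ, ZF) = 90.00° ✓; |ZF| = 28.20 ✓; |RF| = 62.83 ✓.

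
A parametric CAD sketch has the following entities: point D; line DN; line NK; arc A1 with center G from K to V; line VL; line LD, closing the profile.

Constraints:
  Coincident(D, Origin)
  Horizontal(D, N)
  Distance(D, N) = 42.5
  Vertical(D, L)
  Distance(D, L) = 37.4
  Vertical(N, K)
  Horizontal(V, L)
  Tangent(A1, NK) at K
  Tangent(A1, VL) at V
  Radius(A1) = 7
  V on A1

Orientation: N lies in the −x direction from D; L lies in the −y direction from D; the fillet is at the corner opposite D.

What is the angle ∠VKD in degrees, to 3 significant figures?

80.6°

D is at the origin; DN is horizontal with |DN| = 42.5 and N on the −x side, so N = (-42.5, 0.00). D and L share the same x with |DL| = 37.4 and L on the −y side, so L = (0.00, -37.4). The virtual corner opposite D is at (-42.5, -37.4). The tangent condition forces GK to be normal to NK and since A1 is tangent to VL there, GV ⟂ VL, with radius 7.0, so the center G sits 7.0 in from both sides at G = (-35.5, -30.4). That places the tangent points at K = (-42.5, -30.4) on NK and V = (-35.5, -37.4) on VL. Then cos ∠VKD = KV·KD / (|KV||KD|), giving 80.6°.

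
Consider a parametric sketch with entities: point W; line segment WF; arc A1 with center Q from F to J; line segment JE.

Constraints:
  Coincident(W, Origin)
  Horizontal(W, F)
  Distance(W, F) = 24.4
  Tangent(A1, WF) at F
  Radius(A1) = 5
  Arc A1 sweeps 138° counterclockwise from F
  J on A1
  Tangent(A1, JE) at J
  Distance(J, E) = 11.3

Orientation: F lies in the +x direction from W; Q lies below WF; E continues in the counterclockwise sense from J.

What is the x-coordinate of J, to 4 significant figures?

21.05

W is at the origin; WF is horizontal with |WF| = 24.4 and F on the +x side, so F = (24.40, 0.000). The tangent condition forces QF to be normal to WF, so Q = F + (0, -5) = (24.40, -5.000). On A1, F sits at bearing 90° from Q; a 138° counterclockwise sweep puts J at bearing 228°, so J = Q + 5.0·(cos 228°, sin 228°) = (21.05, -8.716). So J.x = 21.05.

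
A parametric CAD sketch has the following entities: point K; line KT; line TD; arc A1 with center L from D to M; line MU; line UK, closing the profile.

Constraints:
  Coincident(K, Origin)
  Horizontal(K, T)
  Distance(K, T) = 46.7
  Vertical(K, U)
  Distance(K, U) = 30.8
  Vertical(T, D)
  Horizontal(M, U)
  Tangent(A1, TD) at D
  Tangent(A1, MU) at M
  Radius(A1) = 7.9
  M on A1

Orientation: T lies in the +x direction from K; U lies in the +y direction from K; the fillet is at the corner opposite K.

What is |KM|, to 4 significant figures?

49.54

The virtual corner opposite K is at (46.70, 30.80). The tangent condition forces LD to be normal to TD and A1 meets MU tangentially, so LM is at right angles to MU, with radius 7.9, so the center L sits 7.9 in from both sides at L = (38.80, 22.90). That places the tangent points at D = (46.70, 22.90) on TD and M = (38.80, 30.80) on MU. Then |KM| = |M − K| = 49.54.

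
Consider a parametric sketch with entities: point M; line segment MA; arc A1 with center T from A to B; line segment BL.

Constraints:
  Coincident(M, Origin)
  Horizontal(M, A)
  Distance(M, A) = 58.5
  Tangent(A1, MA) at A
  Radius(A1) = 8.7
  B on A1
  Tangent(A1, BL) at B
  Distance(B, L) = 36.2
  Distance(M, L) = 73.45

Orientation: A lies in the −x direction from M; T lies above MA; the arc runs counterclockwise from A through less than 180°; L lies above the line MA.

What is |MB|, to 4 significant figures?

51.07

M is at the origin; MA is horizontal with |MA| = 58.5 and A on the −x side, so A = (-58.50, 0.000). Since A1 is tangent to MA there, TA ⟂ MA, so T = A + (0, 8.7) = (-58.50, 8.700). Since TB ⟂ BL (tangency), |TL| = √(8.7² + 36.2²) = 37.23 regardless of where B sits on A1. So L lies on both circle(M, 73.45) and circle(T, 37.23); the above-MA intersection is L = (-57.33, 45.91). B is the foot of the tangent from L: B = (-49.98, 10.47).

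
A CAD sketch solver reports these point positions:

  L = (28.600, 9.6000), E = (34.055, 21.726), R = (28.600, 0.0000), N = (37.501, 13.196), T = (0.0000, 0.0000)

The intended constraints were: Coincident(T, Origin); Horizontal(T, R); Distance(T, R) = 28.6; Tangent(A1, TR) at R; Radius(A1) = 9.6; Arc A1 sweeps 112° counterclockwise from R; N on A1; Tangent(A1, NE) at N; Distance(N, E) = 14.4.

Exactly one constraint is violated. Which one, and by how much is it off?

Distance(N, E) = 14.4 — off by 5.20.

T = (0.00, 0.00) ✓; T.y = 0.00, R.y = 0.00 ✓; |TR| = 28.60 ✓; ∠(LR, RT) = 90.00° ✓; |LR| = 9.600 ✓; bearing(L→N) − bearing(L→R) = 112.0° ✓; |LN| = 9.600 ✓; ∠(LN, NE) = 90.00° ✓; |NE| = 9.200 ✗.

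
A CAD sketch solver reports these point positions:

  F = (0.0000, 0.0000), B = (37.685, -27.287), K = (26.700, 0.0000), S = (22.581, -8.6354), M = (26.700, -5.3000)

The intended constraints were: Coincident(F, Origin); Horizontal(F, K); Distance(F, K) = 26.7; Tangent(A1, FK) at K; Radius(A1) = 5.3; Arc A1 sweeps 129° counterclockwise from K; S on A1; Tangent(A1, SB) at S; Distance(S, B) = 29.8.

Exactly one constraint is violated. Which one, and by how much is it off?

Distance(S, B) = 29.8 — off by 5.80.

F = (0.00, 0.00) ✓; F.y = 0.00, K.y = 0.00 ✓; |FK| = 26.70 ✓; ∠(MK, KF) = 90.00° ✓; |MK| = 5.300 ✓; bearing(M→S) − bearing(M→K) = 129.0° ✓; |MS| = 5.300 ✓; ∠(MS, SB) = 90.00° ✓; |SB| = 24.00 ✗.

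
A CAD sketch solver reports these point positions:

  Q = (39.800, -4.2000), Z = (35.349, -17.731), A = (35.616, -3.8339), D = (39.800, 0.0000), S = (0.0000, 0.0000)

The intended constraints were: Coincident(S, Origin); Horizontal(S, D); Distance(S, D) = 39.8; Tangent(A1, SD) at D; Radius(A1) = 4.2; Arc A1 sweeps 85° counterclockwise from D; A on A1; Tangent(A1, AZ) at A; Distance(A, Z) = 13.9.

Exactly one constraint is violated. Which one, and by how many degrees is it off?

Tangent(A1, AZ) at A — off by 3.90°.

S = (0.00, 0.00) ✓; S.y = 0.00, D.y = 0.00 ✓; |SD| = 39.80 ✓; ∠(QD, DS) = 90.00° ✓; |QD| = 4.200 ✓; bearing(Q→A) − bearing(Q→D) = 85.00° ✓; |QA| = 4.200 ✓; ∠(QA, AZ) = 86.10° ✗; |AZ| = 13.90 ✓.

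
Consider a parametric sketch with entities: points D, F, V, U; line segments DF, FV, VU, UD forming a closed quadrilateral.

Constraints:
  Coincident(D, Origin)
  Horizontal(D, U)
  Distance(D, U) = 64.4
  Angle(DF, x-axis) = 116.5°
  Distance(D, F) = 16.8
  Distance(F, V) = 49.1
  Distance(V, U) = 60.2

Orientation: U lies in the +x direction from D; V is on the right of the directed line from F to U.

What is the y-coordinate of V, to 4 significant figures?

-29.95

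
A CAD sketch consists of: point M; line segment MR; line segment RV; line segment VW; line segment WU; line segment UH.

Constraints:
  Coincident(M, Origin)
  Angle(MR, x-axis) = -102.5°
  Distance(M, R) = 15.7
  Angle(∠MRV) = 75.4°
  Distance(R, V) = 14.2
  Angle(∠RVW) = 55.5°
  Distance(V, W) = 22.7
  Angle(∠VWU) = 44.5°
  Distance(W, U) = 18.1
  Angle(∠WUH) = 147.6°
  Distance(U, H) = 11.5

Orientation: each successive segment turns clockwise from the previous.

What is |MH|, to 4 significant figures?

24.98

∠VWU = 44.5° gives WU at -107.1° from the x-axis; with |WU| = 18.1, U = (-1.393, -15.36). ∠WUH = 147.6° gives UH at -139.5° from the x-axis; with |UH| = 11.5, H = (-10.14, -22.83). Then |MH| = |H − M| = 24.98.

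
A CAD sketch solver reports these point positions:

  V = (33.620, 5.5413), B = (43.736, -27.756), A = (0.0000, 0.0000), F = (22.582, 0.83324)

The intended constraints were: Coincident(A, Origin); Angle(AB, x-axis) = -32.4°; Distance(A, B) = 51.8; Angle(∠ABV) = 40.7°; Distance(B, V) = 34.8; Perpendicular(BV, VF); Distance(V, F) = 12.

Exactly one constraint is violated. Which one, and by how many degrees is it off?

Perpendicular(BV, VF) — off by 6.20°.

A = (0.00, 0.00) ✓; AB at -32.40° ✓; |AB| = 51.80 ✓; ∠ABV = 40.70° ✓; |BV| = 34.80 ✓; ∠(BV, VF) = 96.20° ✗; |VF| = 12.00 ✓.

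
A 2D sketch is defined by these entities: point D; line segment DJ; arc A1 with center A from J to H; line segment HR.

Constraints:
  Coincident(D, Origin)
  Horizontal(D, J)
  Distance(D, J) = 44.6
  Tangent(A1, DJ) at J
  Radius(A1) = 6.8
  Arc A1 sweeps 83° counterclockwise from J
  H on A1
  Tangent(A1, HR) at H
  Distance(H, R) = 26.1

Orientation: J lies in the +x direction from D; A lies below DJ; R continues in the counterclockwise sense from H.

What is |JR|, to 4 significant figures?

33.39

D is at the origin; D and J share the same y with |DJ| = 44.6 and J on the +x side, so J = (44.60, 0.000). Since A1 is tangent to DJ there, AJ ⟂ DJ, so A = J + (0, -6.8) = (44.60, -6.800). On A1, J sits at bearing 90° from A; an 83° counterclockwise sweep puts H at bearing 173°, so H = A + 6.8·(cos 173°, sin 173°) = (37.85, -5.971). The tangent condition forces AH to be normal to HR, so HR runs along (−sin 173°, cos 173°); with |HR| = 26.1, R = (34.67, -31.88). Then |JR| = |R − J| = 33.39.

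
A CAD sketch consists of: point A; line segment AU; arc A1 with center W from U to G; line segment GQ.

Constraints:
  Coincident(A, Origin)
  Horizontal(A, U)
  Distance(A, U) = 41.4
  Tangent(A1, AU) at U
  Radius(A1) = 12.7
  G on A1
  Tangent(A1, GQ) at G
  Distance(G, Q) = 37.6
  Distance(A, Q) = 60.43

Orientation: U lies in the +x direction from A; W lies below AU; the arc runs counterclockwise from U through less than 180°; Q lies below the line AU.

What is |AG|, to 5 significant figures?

31.889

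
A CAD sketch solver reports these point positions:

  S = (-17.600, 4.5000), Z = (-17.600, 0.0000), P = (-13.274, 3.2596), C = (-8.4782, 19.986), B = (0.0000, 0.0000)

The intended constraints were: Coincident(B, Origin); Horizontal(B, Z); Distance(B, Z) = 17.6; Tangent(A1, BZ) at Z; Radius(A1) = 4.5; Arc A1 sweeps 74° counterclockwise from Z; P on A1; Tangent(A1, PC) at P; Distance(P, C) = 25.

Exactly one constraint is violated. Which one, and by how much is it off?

Distance(P, C) = 25 — off by 7.60.

B = (0.00, 0.00) ✓; B.y = 0.00, Z.y = 0.00 ✓; |BZ| = 17.60 ✓; ∠(SZ, ZB) = 90.00° ✓; |SZ| = 4.500 ✓; bearing(S→P) − bearing(S→Z) = 74.00° ✓; |SP| = 4.500 ✓; ∠(SP, PC) = 90.00° ✓; |PC| = 17.40 ✗.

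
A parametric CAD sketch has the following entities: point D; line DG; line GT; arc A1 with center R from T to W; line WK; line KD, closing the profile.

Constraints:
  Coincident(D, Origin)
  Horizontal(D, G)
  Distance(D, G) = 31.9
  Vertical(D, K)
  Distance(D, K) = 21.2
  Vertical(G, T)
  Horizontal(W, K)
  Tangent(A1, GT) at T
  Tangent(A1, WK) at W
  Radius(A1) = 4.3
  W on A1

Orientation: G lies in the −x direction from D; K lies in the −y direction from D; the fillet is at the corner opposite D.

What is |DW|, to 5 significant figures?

34.802

D is at the origin; DG is horizontal with |DG| = 31.9 and G on the −x side, so G = (-31.900, 0.0000). D and K share the same x with |DK| = 21.2 and K on the −y side, so K = (0.0000, -21.200). The virtual corner opposite D is at (-31.900, -21.200). Tangency of A1 to GT means the radius RT is perpendicular to GT and A1 meets WK tangentially, so RW is at right angles to WK, with radius 4.3, so the center R sits 4.3 in from both sides at R = (-27.600, -16.900). That places the tangent points at T = (-31.900, -16.900) on GT and W = (-27.600, -21.200) on WK. Then |DW| = |W − D| = 34.802.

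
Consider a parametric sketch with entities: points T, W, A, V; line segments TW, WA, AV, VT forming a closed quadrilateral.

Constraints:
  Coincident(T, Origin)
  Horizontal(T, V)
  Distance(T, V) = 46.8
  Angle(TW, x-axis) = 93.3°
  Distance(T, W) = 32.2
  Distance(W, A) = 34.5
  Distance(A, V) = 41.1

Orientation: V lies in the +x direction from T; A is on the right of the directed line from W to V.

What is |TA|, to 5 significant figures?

5.9235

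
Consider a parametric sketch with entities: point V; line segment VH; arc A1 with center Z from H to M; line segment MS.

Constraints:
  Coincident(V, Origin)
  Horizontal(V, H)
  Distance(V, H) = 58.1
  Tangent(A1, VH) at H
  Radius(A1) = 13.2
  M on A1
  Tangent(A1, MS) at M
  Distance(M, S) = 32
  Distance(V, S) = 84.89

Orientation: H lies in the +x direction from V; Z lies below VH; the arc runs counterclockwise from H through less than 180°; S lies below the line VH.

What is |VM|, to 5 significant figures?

53.981

Checks: |ZM| = 13.20 ✓; ∠(ZM, MS) = 90.00° ✓; |MS| = 32.00 ✓; |VS| = 84.89 ✓.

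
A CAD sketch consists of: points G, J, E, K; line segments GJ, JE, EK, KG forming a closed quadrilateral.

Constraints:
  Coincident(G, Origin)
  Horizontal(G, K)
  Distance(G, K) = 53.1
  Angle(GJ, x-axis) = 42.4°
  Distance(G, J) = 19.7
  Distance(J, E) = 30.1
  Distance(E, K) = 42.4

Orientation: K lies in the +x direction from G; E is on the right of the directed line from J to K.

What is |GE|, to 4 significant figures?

21.99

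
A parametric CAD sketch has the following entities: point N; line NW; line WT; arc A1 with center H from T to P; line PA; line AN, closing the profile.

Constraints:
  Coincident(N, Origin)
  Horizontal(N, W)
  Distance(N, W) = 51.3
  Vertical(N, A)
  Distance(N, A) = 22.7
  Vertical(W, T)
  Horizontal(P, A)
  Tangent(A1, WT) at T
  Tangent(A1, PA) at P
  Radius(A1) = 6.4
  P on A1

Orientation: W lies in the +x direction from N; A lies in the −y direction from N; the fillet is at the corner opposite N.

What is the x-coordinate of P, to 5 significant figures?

44.900

The virtual corner opposite N is at (51.300, -22.700). The tangent condition forces HT to be normal to WT and tangency of A1 to PA means the radius HP is perpendicular to PA, with radius 6.4, so the center H sits 6.4 in from both sides at H = (44.900, -16.300). That places the tangent points at T = (51.300, -16.300) on WT and P = (44.900, -22.700) on PA. So P.x = 44.900.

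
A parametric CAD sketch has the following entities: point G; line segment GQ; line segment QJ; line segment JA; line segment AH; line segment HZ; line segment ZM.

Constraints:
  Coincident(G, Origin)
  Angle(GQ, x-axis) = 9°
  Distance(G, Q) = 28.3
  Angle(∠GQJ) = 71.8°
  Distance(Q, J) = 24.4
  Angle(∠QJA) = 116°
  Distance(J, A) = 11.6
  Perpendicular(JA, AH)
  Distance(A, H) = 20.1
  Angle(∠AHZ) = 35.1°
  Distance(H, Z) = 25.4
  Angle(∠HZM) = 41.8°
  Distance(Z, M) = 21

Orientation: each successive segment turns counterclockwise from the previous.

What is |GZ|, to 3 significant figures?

33.4

G is at the origin; GQ runs at 9.0° with length 28.3, so Q = (28.0, 4.43). ∠GQJ = 71.8° gives QJ at 117° from the x-axis; with |QJ| = 24.4, J = (16.8, 26.1). ∠QJA = 116.0° gives JA at -179° from the x-axis; with |JA| = 11.6, A = (5.20, 25.9). The perpendicularity gives AH at right angles to JA, so AH runs at -88.8°; with |AH| = 20.1, H = (5.62, 5.79). ∠AHZ = 35.1° gives HZ at 56.1° from the x-axis; with |HZ| = 25.4, Z = (19.8, 26.9). Then |GZ| = |Z − G| = 33.4.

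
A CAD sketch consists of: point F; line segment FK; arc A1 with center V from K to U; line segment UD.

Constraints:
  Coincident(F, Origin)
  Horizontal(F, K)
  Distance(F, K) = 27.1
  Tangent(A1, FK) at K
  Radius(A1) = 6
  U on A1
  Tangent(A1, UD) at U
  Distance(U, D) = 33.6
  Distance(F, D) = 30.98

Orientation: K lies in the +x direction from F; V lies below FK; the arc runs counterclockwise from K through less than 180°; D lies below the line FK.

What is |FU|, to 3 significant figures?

22.3

F is at the origin; FK is horizontal with |FK| = 27.1 and K on the +x side, so K = (27.1, 0.00). A1 meets FK tangentially, so VK is at right angles to FK, so V = K + (0, -6) = (27.1, -6.00). Since VU ⟂ UD (tangency), |VD| = √(6.0² + 33.6²) = 34.1 regardless of where U sits on A1. So D lies on both circle(F, 30.98) and circle(V, 34.1); the below-FK intersection is D = (3.62, -30.8). U is the foot of the tangent from D: U = (22.1, -2.70).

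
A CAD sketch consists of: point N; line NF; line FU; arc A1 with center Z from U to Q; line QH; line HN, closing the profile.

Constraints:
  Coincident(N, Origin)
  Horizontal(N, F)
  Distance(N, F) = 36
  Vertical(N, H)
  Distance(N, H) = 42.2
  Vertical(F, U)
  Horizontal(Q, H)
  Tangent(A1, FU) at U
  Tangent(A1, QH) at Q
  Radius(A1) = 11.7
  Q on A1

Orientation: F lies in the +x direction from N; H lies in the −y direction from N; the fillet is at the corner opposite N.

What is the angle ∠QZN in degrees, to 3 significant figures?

141°

The virtual corner opposite N is at (36.0, -42.2). Since A1 is tangent to FU there, ZU ⟂ FU and A1 meets QH tangentially, so ZQ is at right angles to QH, with radius 11.7, so the center Z sits 11.7 in from both sides at Z = (24.3, -30.5). That places the tangent points at U = (36.0, -30.5) on FU and Q = (24.3, -42.2) on QH. Then cos ∠QZN = ZQ·ZN / (|ZQ||ZN|), giving 141°.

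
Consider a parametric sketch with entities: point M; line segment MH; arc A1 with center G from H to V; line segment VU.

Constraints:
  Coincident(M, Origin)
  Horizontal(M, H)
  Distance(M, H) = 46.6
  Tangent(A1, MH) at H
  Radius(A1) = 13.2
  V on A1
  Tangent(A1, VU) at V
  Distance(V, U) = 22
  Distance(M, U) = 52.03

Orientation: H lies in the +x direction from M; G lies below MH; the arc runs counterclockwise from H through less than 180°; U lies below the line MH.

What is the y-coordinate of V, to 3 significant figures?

-15.1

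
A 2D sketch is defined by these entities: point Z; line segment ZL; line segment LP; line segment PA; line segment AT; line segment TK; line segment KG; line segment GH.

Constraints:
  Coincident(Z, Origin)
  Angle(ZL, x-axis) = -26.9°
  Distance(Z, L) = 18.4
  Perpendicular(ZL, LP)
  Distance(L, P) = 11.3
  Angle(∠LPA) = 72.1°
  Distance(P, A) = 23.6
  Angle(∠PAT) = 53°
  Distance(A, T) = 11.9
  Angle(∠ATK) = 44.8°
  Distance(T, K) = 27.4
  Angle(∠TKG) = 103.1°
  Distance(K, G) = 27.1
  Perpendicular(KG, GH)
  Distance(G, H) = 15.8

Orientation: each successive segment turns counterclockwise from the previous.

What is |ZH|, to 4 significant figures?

28.75

Z is at the origin; ZL runs at -26.9° with length 18.4, so L = (16.41, -8.325). The perpendicularity gives LP at right angles to ZL, so LP runs at 63.10°; with |LP| = 11.3, P = (21.52, 1.753). ∠LPA = 72.1° gives PA at 171.0° from the x-axis; with |PA| = 23.6, A = (-1.788, 5.444). ∠PAT = 53.0° gives AT at -62.00° from the x-axis; with |AT| = 11.9, T = (3.799, -5.063). ∠ATK = 44.8° gives TK at 73.20° from the x-axis; with |TK| = 27.4, K = (11.72, 21.17). ∠TKG = 103.1° gives KG at 150.1° from the x-axis; with |KG| = 27.1, G = (-11.77, 34.68). KG is perpendicular to GH, so GH runs at -119.9°; with |GH| = 15.8, H = (-19.65, 20.98). Then |ZH| = |H − Z| = 28.75.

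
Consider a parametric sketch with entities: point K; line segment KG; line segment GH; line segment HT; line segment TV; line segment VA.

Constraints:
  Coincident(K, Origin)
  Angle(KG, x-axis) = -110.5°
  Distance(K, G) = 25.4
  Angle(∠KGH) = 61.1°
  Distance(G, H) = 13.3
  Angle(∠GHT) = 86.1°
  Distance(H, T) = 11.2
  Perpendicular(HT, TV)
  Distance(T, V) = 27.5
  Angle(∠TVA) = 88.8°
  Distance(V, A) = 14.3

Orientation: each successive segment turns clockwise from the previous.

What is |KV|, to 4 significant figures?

30.09

∠GHT = 86.1° gives HT at 36.70° from the x-axis; with |HT| = 11.2, T = (-8.571, -7.000). HT is perpendicular to TV, so TV runs at -53.30°; with |TV| = 27.5, V = (7.864, -29.05). Then |KV| = |V − K| = 30.09.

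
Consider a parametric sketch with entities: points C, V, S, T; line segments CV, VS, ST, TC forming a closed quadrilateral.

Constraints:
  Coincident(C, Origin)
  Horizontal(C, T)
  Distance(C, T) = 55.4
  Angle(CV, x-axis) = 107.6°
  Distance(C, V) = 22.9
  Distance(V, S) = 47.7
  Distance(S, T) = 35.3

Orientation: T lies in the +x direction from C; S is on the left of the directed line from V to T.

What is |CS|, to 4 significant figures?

50.81

C is at the origin; CT is horizontal with |CT| = 55.4 and T in +x, so T = (55.4, 0). CV runs at 107.6° with |CV| = 22.9, so V = (-6.924, 21.83). S is determined by |VS| = 47.7 and |ST| = 35.3 together: it lies at the intersection of circle(V, 47.7) and circle(T, 35.3). With |VT| = 66.04, the foot of the radical line on VT is 40.81 from V and the perpendicular offset is √(47.7² − 40.81²) = 24.69. Taking the left-of-VT solution: S = (39.75, 31.64).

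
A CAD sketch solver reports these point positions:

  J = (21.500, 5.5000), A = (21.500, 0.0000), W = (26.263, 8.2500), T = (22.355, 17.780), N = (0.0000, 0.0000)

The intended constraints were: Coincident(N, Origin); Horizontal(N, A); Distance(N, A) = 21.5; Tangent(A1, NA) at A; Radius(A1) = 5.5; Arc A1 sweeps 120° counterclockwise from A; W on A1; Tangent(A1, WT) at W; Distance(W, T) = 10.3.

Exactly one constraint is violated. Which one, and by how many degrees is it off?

Tangent(A1, WT) at W — off by 7.70°.

N = (0.00, 0.00) ✓; N.y = 0.00, A.y = 0.00 ✓; |NA| = 21.50 ✓; ∠(JA, AN) = 90.00° ✓; |JA| = 5.500 ✓; bearing(J→W) − bearing(J→A) = 120.0° ✓; |JW| = 5.500 ✓; ∠(JW, WT) = 97.70° ✗; |WT| = 10.30 ✓.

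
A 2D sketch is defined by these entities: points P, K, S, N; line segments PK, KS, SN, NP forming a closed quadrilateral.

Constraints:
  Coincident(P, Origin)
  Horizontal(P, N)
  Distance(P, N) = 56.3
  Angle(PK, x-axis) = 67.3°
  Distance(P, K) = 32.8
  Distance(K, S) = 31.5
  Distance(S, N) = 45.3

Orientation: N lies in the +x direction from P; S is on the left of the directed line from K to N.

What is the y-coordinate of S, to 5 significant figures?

42.828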